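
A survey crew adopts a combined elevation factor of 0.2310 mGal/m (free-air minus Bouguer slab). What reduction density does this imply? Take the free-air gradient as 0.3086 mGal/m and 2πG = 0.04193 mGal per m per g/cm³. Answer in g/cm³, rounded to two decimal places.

0.2310 = 0.3086 − 0.04193 × ρ
ρ = (0.3086 − 0.2310) / 0.04193 = 1.85 g/cm³

1.85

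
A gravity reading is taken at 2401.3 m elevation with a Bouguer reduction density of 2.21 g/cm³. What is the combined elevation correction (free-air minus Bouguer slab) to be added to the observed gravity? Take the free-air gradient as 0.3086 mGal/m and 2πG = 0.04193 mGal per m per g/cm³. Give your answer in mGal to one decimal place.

Combined gradient = 0.3086 − 0.04193 × 2.21 = 0.2159347 mGal/m
Combined elevation correction = 0.2159347 × 2401.3 = 518.5 mGal

518.5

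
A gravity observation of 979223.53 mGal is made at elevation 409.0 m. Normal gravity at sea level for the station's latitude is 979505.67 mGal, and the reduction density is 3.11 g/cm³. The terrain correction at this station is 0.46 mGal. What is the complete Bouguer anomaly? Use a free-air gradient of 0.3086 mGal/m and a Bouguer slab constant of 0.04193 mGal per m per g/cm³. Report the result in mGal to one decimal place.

Free-air correction = 0.3086 × 409.0 = 126.22 mGal
Free-air anomaly = 979223.53 − 979505.67 + (126.22) = -155.92 mGal
Bouguer slab correction = 0.04193 × 3.11 × 409.0 = 53.33 mGal
Simple Bouguer anomaly = -155.92 − (53.33) = -209.25 mGal
Complete Bouguer anomaly = -209.25 + 0.46 = -208.79 mGal

-208.8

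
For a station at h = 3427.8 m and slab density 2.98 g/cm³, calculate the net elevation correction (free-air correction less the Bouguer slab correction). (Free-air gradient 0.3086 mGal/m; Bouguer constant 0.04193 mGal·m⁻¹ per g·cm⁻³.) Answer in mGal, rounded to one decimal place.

Combined gradient = 0.3086 − 0.04193 × 2.98 = 0.1836486 mGal/m
Combined elevation correction = 0.1836486 × 3427.8 = 629.5 mGal

629.5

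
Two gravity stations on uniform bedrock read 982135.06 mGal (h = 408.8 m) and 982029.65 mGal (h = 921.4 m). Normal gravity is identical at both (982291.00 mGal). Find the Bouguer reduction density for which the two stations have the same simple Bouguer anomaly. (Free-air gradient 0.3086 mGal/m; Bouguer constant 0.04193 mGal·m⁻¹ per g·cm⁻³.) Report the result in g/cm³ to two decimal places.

Δg_obs = 982029.65 − 982135.06 = -105.41 mGal over Δh = 921.4 − 408.8 = 512.6 m
Equal Bouguer anomalies ⇒ Δg_obs + (0.3086 − 0.04193ρ)·Δh = 0
0.3086 − 0.04193ρ = −Δg_obs/Δh = 0.20564
ρ = (0.3086 − 0.20564) / 0.04193 = 2.46 g/cm³

2.46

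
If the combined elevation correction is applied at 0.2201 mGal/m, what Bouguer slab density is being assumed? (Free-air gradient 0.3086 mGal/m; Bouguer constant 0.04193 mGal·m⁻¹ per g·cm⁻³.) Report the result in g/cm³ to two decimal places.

0.2201 = 0.3086 − 0.04193 × ρ
ρ = (0.3086 − 0.2201) / 0.04193 = 2.11 g/cm³

2.11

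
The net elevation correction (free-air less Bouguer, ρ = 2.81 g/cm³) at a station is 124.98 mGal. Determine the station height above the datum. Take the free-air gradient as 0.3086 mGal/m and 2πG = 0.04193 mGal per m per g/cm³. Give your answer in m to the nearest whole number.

655

Combined gradient = 0.3086 − 0.04193 × 2.81 = 0.1907767 mGal/m
h = 124.98 / 0.1907767 = 655.11 m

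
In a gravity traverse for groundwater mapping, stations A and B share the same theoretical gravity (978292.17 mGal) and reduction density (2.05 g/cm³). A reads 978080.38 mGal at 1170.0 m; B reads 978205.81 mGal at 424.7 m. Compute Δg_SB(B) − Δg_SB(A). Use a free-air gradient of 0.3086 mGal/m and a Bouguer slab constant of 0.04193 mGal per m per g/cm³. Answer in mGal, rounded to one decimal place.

-40.5

Δg_SB(A) = 978080.38 − 978292.17 + 0.3086×1170.0 − 0.04193×2.05×1170.0 = 48.70 mGal
Δg_SB(B) = 978205.81 − 978292.17 + 0.3086×424.7 − 0.04193×2.05×424.7 = 8.20 mGal
Difference = 8.20 − (48.70) = -40.50 mGal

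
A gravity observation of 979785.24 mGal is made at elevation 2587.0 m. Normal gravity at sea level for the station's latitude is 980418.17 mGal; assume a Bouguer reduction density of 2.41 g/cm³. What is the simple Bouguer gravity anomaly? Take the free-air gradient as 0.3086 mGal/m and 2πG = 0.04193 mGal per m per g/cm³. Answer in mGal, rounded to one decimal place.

-96.0

Free-air correction = 0.3086 × 2587.0 = 798.35 mGal
Free-air anomaly = 979785.24 − 980418.17 + (798.35) = 165.42 mGal
Bouguer slab correction = 0.04193 × 2.41 × 2587.0 = 261.42 mGal
Simple Bouguer anomaly = 165.42 − (261.42) = -96.00 mGal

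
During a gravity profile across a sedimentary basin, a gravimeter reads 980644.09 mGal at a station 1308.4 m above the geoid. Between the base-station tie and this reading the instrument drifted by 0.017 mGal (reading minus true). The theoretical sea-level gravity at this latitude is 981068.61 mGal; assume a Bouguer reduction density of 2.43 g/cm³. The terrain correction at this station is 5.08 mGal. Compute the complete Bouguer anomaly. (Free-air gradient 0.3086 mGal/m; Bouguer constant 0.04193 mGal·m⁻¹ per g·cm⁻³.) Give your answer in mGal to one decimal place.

Drift-corrected reading = 980644.09 − (0.017) = 980644.073 mGal
Free-air correction = 0.3086 × 1308.4 = 403.77 mGal
Free-air anomaly = 980644.073 − 981068.61 + (403.77) = -20.767 mGal
Bouguer slab correction = 0.04193 × 2.43 × 1308.4 = 133.31 mGal
Simple Bouguer anomaly = -20.767 − (133.31) = -154.077 mGal
Complete Bouguer anomaly = -154.077 + 5.08 = -148.997 mGal

-149.0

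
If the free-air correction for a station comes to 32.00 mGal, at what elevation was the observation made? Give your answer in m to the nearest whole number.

h = 32.00 / 0.3086 = 103.69 m

104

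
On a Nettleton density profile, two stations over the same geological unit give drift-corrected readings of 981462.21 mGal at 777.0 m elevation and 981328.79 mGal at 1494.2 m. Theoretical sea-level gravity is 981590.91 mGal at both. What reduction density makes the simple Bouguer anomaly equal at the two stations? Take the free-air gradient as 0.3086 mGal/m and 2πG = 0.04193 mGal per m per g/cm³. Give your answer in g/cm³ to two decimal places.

Δg_obs = 981328.79 − 981462.21 = -133.42 mGal over Δh = 1494.2 − 777.0 = 717.2 m
Equal Bouguer anomalies ⇒ Δg_obs + (0.3086 − 0.04193ρ)·Δh = 0
0.3086 − 0.04193ρ = −Δg_obs/Δh = 0.18603
ρ = (0.3086 − 0.18603) / 0.04193 = 2.92 g/cm³

2.92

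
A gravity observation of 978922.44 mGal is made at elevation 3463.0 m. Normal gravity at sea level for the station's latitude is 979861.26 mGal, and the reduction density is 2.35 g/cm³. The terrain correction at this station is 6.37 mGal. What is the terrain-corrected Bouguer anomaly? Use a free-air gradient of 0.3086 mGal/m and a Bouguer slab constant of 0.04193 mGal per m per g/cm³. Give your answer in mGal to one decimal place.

Free-air correction = 0.3086 × 3463.0 = 1068.68 mGal
Free-air anomaly = 978922.44 − 979861.26 + (1068.68) = 129.86 mGal
Bouguer slab correction = 0.04193 × 2.35 × 3463.0 = 341.23 mGal
Simple Bouguer anomaly = 129.86 − (341.23) = -211.37 mGal
Complete Bouguer anomaly = -211.37 + 6.37 = -205.00 mGal

-205.0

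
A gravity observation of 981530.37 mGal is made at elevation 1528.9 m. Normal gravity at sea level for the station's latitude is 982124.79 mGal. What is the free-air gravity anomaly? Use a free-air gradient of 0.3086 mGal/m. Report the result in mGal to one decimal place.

Free-air correction = 0.3086 × 1528.9 = 471.82 mGal
Free-air anomaly = 981530.37 − 982124.79 + (471.82) = -122.60 mGal

-122.6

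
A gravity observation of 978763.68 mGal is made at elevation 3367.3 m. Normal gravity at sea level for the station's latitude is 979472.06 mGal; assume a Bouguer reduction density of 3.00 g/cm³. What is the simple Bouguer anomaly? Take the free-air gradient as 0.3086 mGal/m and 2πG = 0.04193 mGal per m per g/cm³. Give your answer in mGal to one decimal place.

Free-air correction = 0.3086 × 3367.3 = 1039.15 mGal
Free-air anomaly = 978763.68 − 979472.06 + (1039.15) = 330.77 mGal
Bouguer slab correction = 0.04193 × 3.00 × 3367.3 = 423.57 mGal
Simple Bouguer anomaly = 330.77 − (423.57) = -92.80 mGal

-92.8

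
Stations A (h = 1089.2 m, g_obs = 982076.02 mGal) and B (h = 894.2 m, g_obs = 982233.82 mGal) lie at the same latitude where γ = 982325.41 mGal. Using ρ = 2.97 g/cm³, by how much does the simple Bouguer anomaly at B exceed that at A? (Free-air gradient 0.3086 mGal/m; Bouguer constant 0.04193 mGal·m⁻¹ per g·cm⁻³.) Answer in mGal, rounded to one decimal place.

Δg_SB(A) = 982076.02 − 982325.41 + 0.3086×1089.2 − 0.04193×2.97×1089.2 = -48.90 mGal
Δg_SB(B) = 982233.82 − 982325.41 + 0.3086×894.2 − 0.04193×2.97×894.2 = 73.00 mGal
Difference = 73.00 − (-48.90) = 121.90 mGal

121.9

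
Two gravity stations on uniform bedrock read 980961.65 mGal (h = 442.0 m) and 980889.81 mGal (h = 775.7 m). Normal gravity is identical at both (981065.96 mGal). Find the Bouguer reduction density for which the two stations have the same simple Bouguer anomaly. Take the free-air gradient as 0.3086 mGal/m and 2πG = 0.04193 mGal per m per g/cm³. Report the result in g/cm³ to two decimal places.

2.23

Δg_obs = 980889.81 − 980961.65 = -71.84 mGal over Δh = 775.7 − 442.0 = 333.7 m
Equal Bouguer anomalies ⇒ Δg_obs + (0.3086 − 0.04193ρ)·Δh = 0
0.3086 − 0.04193ρ = −Δg_obs/Δh = 0.21528
ρ = (0.3086 − 0.21528) / 0.04193 = 2.23 g/cm³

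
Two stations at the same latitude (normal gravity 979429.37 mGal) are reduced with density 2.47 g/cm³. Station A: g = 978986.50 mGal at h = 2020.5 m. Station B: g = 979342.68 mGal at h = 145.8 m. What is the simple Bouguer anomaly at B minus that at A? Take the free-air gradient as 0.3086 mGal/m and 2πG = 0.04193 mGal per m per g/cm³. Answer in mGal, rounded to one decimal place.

-28.2

Δg_SB(A) = 978986.50 − 979429.37 + 0.3086×2020.5 − 0.04193×2.47×2020.5 = -28.60 mGal
Δg_SB(B) = 979342.68 − 979429.37 + 0.3086×145.8 − 0.04193×2.47×145.8 = -56.80 mGal
Difference = -56.80 − (-28.60) = -28.20 mGal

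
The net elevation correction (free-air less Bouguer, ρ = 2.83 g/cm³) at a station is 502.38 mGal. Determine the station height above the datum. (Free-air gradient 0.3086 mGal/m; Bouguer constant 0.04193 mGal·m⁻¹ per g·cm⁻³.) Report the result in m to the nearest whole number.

2645

Combined gradient = 0.3086 − 0.04193 × 2.83 = 0.1899381 mGal/m
h = 502.38 / 0.1899381 = 2644.97 m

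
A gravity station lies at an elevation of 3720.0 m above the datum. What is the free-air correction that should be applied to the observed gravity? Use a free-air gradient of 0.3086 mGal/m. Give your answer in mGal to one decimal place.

1148.0

Free-air correction = 0.3086 × 3720.0 = 1148.0 mGal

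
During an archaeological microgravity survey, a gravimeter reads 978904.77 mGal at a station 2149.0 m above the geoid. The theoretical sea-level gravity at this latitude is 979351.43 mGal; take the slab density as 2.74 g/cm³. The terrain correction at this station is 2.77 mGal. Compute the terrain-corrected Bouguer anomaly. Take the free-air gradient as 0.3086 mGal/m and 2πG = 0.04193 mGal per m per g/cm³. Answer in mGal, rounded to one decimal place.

Free-air correction = 0.3086 × 2149.0 = 663.18 mGal
Free-air anomaly = 978904.77 − 979351.43 + (663.18) = 216.52 mGal
Bouguer slab correction = 0.04193 × 2.74 × 2149.0 = 246.89 mGal
Simple Bouguer anomaly = 216.52 − (246.89) = -30.37 mGal
Complete Bouguer anomaly = -30.37 + 2.77 = -27.60 mGal

-27.6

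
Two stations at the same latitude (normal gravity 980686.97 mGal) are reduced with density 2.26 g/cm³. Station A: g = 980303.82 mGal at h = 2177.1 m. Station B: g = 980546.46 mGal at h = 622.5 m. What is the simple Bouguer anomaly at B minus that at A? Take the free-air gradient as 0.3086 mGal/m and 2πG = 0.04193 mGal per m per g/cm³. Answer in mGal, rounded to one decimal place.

-89.8

Δg_SB(A) = 980303.82 − 980686.97 + 0.3086×2177.1 − 0.04193×2.26×2177.1 = 82.40 mGal
Δg_SB(B) = 980546.46 − 980686.97 + 0.3086×622.5 − 0.04193×2.26×622.5 = -7.40 mGal
Difference = -7.40 − (82.40) = -89.80 mGal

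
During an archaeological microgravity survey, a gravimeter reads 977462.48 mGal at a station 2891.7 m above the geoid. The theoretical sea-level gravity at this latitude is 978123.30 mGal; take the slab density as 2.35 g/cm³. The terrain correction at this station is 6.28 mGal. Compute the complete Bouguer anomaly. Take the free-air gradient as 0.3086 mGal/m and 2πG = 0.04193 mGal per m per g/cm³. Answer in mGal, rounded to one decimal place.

-47.1

Free-air correction = 0.3086 × 2891.7 = 892.38 mGal
Free-air anomaly = 977462.48 − 978123.30 + (892.38) = 231.56 mGal
Bouguer slab correction = 0.04193 × 2.35 × 2891.7 = 284.94 mGal
Simple Bouguer anomaly = 231.56 − (284.94) = -53.38 mGal
Complete Bouguer anomaly = -53.38 + 6.28 = -47.10 mGal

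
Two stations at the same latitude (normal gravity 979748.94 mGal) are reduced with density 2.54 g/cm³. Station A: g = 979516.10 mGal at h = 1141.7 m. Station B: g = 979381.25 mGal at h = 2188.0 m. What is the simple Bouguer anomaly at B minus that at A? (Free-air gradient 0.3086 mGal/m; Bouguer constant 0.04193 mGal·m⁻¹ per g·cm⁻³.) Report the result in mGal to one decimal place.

Δg_SB(A) = 979516.10 − 979748.94 + 0.3086×1141.7 − 0.04193×2.54×1141.7 = -2.10 mGal
Δg_SB(B) = 979381.25 − 979748.94 + 0.3086×2188.0 − 0.04193×2.54×2188.0 = 74.50 mGal
Difference = 74.50 − (-2.10) = 76.60 mGal

76.6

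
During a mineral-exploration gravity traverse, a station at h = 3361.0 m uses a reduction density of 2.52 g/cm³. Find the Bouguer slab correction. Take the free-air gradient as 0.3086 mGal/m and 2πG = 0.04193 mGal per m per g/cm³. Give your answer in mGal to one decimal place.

355.1

Bouguer slab correction = 0.04193 × 2.52 × 3361.0 = 355.1 mGal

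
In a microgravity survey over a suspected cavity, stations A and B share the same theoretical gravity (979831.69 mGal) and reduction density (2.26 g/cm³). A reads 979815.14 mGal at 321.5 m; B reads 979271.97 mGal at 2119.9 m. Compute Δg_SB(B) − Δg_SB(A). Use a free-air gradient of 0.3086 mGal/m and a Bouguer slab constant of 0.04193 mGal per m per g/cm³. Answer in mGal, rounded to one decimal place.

Δg_SB(A) = 979815.14 − 979831.69 + 0.3086×321.5 − 0.04193×2.26×321.5 = 52.20 mGal
Δg_SB(B) = 979271.97 − 979831.69 + 0.3086×2119.9 − 0.04193×2.26×2119.9 = -106.40 mGal
Difference = -106.40 − (52.20) = -158.60 mGal

-158.6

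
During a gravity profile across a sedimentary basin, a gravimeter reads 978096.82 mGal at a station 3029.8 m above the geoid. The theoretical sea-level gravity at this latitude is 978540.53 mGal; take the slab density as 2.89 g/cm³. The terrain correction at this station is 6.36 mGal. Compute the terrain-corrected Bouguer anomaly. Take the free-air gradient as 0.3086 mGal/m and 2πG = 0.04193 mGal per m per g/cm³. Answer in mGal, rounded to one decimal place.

130.5

Free-air correction = 0.3086 × 3029.8 = 935.00 mGal
Free-air anomaly = 978096.82 − 978540.53 + (935.00) = 491.29 mGal
Bouguer slab correction = 0.04193 × 2.89 × 3029.8 = 367.14 mGal
Simple Bouguer anomaly = 491.29 − (367.14) = 124.15 mGal
Complete Bouguer anomaly = 124.15 + 6.36 = 130.51 mGal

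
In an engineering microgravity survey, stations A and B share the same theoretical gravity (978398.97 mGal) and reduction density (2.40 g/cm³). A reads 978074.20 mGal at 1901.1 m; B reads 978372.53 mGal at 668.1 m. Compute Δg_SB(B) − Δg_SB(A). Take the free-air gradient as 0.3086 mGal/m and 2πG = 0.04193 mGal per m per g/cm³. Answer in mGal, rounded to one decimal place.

41.9

Δg_SB(A) = 978074.20 − 978398.97 + 0.3086×1901.1 − 0.04193×2.40×1901.1 = 70.60 mGal
Δg_SB(B) = 978372.53 − 978398.97 + 0.3086×668.1 − 0.04193×2.40×668.1 = 112.50 mGal
Difference = 112.50 − (70.60) = 41.90 mGal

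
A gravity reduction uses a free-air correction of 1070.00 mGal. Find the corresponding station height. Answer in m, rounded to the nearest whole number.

3467

h = 1070.00 / 0.3086 = 3467.27 m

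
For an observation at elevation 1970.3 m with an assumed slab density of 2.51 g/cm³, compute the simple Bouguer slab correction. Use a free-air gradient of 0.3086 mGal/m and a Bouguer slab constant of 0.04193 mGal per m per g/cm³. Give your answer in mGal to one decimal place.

Bouguer slab correction = 0.04193 × 2.51 × 1970.3 = 207.4 mGal

207.4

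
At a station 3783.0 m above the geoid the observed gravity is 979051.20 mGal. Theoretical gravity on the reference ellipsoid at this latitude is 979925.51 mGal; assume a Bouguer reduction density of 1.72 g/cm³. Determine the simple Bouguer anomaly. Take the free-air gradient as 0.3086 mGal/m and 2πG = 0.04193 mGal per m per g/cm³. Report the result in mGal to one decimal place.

20.3

Free-air correction = 0.3086 × 3783.0 = 1167.43 mGal
Free-air anomaly = 979051.20 − 979925.51 + (1167.43) = 293.12 mGal
Bouguer slab correction = 0.04193 × 1.72 × 3783.0 = 272.83 mGal
Simple Bouguer anomaly = 293.12 − (272.83) = 20.29 mGal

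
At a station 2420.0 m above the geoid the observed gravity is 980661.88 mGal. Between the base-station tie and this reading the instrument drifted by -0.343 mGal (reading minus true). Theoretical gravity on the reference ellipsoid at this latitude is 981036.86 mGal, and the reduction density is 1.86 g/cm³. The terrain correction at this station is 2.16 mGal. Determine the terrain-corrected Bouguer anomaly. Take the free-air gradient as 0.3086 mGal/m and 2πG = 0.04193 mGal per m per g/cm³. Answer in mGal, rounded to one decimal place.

Drift-corrected reading = 980661.88 − (-0.343) = 980662.223 mGal
Free-air correction = 0.3086 × 2420.0 = 746.81 mGal
Free-air anomaly = 980662.223 − 981036.86 + (746.81) = 372.173 mGal
Bouguer slab correction = 0.04193 × 1.86 × 2420.0 = 188.74 mGal
Simple Bouguer anomaly = 372.173 − (188.74) = 183.433 mGal
Complete Bouguer anomaly = 183.433 + 2.16 = 185.593 mGal

185.6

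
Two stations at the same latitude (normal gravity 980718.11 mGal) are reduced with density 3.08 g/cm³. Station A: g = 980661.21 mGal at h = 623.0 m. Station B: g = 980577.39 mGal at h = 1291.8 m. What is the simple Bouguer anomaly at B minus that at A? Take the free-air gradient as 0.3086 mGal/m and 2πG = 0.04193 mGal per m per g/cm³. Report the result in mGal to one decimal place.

36.2

Δg_SB(A) = 980661.21 − 980718.11 + 0.3086×623.0 − 0.04193×3.08×623.0 = 54.90 mGal
Δg_SB(B) = 980577.39 − 980718.11 + 0.3086×1291.8 − 0.04193×3.08×1291.8 = 91.10 mGal
Difference = 91.10 − (54.90) = 36.20 mGal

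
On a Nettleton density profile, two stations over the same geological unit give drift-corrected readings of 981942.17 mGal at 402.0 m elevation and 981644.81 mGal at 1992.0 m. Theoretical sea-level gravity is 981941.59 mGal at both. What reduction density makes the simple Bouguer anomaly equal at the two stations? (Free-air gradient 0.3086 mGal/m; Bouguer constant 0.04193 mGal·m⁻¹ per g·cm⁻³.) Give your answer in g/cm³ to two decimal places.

Δg_obs = 981644.81 − 981942.17 = -297.36 mGal over Δh = 1992.0 − 402.0 = 1590.0 m
Equal Bouguer anomalies ⇒ Δg_obs + (0.3086 − 0.04193ρ)·Δh = 0
0.3086 − 0.04193ρ = −Δg_obs/Δh = 0.18702
ρ = (0.3086 − 0.18702) / 0.04193 = 2.90 g/cm³

2.90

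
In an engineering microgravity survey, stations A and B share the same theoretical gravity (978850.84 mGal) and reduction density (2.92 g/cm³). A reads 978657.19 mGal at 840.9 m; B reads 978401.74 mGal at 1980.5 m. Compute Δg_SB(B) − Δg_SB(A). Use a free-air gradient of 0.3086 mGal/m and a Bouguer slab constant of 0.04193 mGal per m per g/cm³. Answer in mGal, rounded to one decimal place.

Δg_SB(A) = 978657.19 − 978850.84 + 0.3086×840.9 − 0.04193×2.92×840.9 = -37.10 mGal
Δg_SB(B) = 978401.74 − 978850.84 + 0.3086×1980.5 − 0.04193×2.92×1980.5 = -80.40 mGal
Difference = -80.40 − (-37.10) = -43.30 mGal

-43.3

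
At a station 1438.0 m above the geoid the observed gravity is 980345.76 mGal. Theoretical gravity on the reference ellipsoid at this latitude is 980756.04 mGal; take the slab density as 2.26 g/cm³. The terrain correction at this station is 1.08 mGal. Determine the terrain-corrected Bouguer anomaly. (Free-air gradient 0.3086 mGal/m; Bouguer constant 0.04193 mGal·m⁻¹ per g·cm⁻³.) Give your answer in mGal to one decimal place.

-101.7

Free-air correction = 0.3086 × 1438.0 = 443.77 mGal
Free-air anomaly = 980345.76 − 980756.04 + (443.77) = 33.49 mGal
Bouguer slab correction = 0.04193 × 2.26 × 1438.0 = 136.27 mGal
Simple Bouguer anomaly = 33.49 − (136.27) = -102.78 mGal
Complete Bouguer anomaly = -102.78 + 1.08 = -101.70 mGal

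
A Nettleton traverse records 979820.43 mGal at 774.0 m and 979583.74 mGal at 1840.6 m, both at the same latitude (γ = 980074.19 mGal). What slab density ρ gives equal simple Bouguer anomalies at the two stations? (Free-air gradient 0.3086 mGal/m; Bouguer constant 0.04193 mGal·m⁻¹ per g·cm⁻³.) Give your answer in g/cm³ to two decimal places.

Δg_obs = 979583.74 − 979820.43 = -236.69 mGal over Δh = 1840.6 − 774.0 = 1066.6 m
Equal Bouguer anomalies ⇒ Δg_obs + (0.3086 − 0.04193ρ)·Δh = 0
0.3086 − 0.04193ρ = −Δg_obs/Δh = 0.22191
ρ = (0.3086 − 0.22191) / 0.04193 = 2.07 g/cm³

2.07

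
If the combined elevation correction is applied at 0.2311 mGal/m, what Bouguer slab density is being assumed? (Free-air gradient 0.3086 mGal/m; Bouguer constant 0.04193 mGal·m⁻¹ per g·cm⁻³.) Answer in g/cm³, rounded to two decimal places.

0.2311 = 0.3086 − 0.04193 × ρ
ρ = (0.3086 − 0.2311) / 0.04193 = 1.85 g/cm³

1.85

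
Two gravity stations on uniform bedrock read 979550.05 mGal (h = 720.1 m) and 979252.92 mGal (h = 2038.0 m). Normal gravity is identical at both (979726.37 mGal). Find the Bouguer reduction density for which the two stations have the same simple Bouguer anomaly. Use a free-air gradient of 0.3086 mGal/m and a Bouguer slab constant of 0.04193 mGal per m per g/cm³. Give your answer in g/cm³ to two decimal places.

Δg_obs = 979252.92 − 979550.05 = -297.13 mGal over Δh = 2038.0 − 720.1 = 1317.9 m
Equal Bouguer anomalies ⇒ Δg_obs + (0.3086 − 0.04193ρ)·Δh = 0
0.3086 − 0.04193ρ = −Δg_obs/Δh = 0.22546
ρ = (0.3086 − 0.22546) / 0.04193 = 1.98 g/cm³

1.98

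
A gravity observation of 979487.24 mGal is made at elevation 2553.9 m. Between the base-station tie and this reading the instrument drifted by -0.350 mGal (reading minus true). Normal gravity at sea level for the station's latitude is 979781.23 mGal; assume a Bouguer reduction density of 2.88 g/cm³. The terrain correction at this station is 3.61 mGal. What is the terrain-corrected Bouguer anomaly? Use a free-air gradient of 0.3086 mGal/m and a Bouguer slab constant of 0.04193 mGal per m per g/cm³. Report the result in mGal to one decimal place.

189.7

Drift-corrected reading = 979487.24 − (-0.350) = 979487.590 mGal
Free-air correction = 0.3086 × 2553.9 = 788.13 mGal
Free-air anomaly = 979487.590 − 979781.23 + (788.13) = 494.490 mGal
Bouguer slab correction = 0.04193 × 2.88 × 2553.9 = 308.40 mGal
Simple Bouguer anomaly = 494.490 − (308.40) = 186.090 mGal
Complete Bouguer anomaly = 186.090 + 3.61 = 189.700 mGal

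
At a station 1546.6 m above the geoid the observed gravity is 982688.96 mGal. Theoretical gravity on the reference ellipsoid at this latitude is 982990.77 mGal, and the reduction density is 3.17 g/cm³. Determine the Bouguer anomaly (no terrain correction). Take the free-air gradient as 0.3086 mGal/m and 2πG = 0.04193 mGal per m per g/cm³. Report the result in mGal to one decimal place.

Free-air correction = 0.3086 × 1546.6 = 477.28 mGal
Free-air anomaly = 982688.96 − 982990.77 + (477.28) = 175.47 mGal
Bouguer slab correction = 0.04193 × 3.17 × 1546.6 = 205.57 mGal
Simple Bouguer anomaly = 175.47 − (205.57) = -30.10 mGal

-30.1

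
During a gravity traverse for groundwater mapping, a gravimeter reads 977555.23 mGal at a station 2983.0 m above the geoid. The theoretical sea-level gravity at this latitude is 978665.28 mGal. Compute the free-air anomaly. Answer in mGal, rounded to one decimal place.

Free-air correction = 0.3086 × 2983.0 = 920.55 mGal
Free-air anomaly = 977555.23 − 978665.28 + (920.55) = -189.50 mGal

-189.5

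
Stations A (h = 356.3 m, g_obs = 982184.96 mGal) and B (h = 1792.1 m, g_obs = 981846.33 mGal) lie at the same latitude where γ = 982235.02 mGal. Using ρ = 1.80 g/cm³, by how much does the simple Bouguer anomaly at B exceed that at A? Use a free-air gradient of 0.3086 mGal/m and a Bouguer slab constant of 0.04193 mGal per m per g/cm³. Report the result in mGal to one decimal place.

Δg_SB(A) = 982184.96 − 982235.02 + 0.3086×356.3 − 0.04193×1.80×356.3 = 33.00 mGal
Δg_SB(B) = 981846.33 − 982235.02 + 0.3086×1792.1 − 0.04193×1.80×1792.1 = 29.10 mGal
Difference = 29.10 − (33.00) = -3.90 mGal

-3.9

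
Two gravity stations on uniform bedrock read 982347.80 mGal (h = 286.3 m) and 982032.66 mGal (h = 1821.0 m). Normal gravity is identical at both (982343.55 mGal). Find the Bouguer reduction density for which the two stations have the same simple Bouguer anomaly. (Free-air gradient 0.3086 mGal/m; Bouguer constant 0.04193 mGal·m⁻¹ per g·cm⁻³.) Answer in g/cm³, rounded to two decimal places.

Δg_obs = 982032.66 − 982347.80 = -315.14 mGal over Δh = 1821.0 − 286.3 = 1534.7 m
Equal Bouguer anomalies ⇒ Δg_obs + (0.3086 − 0.04193ρ)·Δh = 0
0.3086 − 0.04193ρ = −Δg_obs/Δh = 0.20534
ρ = (0.3086 − 0.20534) / 0.04193 = 2.46 g/cm³

2.46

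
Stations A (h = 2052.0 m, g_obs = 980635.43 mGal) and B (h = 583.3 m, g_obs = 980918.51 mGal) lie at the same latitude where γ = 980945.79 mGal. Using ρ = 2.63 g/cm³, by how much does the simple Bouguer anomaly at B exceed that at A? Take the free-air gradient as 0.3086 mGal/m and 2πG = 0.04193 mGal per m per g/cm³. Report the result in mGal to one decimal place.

-8.2

Δg_SB(A) = 980635.43 − 980945.79 + 0.3086×2052.0 − 0.04193×2.63×2052.0 = 96.60 mGal
Δg_SB(B) = 980918.51 − 980945.79 + 0.3086×583.3 − 0.04193×2.63×583.3 = 88.40 mGal
Difference = 88.40 − (96.60) = -8.20 mGal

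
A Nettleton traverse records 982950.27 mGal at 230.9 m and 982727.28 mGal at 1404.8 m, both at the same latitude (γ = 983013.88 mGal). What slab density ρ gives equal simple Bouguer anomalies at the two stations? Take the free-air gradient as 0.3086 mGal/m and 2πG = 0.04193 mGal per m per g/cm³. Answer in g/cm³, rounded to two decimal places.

Δg_obs = 982727.28 − 982950.27 = -222.99 mGal over Δh = 1404.8 − 230.9 = 1173.9 m
Equal Bouguer anomalies ⇒ Δg_obs + (0.3086 − 0.04193ρ)·Δh = 0
0.3086 − 0.04193ρ = −Δg_obs/Δh = 0.18996
ρ = (0.3086 − 0.18996) / 0.04193 = 2.83 g/cm³

2.83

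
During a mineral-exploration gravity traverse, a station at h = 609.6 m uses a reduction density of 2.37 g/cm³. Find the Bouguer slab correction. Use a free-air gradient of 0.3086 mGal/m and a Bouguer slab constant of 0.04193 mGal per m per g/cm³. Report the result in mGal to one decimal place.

Bouguer slab correction = 0.04193 × 2.37 × 609.6 = 60.6 mGal

60.6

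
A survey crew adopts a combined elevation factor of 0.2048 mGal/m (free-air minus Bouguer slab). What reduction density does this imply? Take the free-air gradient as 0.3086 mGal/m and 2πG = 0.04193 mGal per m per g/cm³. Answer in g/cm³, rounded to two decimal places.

2.48

0.2048 = 0.3086 − 0.04193 × ρ
ρ = (0.3086 − 0.2048) / 0.04193 = 2.48 g/cm³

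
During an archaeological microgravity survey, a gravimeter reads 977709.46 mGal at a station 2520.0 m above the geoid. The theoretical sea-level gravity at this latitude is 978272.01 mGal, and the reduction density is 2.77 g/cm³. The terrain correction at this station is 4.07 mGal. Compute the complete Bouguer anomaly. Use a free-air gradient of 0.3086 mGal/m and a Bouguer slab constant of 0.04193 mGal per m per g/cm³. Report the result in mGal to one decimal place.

Free-air correction = 0.3086 × 2520.0 = 777.67 mGal
Free-air anomaly = 977709.46 − 978272.01 + (777.67) = 215.12 mGal
Bouguer slab correction = 0.04193 × 2.77 × 2520.0 = 292.69 mGal
Simple Bouguer anomaly = 215.12 − (292.69) = -77.57 mGal
Complete Bouguer anomaly = -77.57 + 4.07 = -73.50 mGal

-73.5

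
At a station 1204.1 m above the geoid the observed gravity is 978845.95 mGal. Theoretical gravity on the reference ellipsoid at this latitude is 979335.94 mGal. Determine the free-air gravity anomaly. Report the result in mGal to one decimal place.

Free-air correction = 0.3086 × 1204.1 = 371.59 mGal
Free-air anomaly = 978845.95 − 979335.94 + (371.59) = -118.40 mGal

-118.4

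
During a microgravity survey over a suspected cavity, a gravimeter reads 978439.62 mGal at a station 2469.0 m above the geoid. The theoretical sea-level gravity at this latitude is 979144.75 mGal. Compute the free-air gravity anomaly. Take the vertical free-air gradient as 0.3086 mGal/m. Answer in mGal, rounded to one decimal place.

Free-air correction = 0.3086 × 2469.0 = 761.93 mGal
Free-air anomaly = 978439.62 − 979144.75 + (761.93) = 56.80 mGal

56.8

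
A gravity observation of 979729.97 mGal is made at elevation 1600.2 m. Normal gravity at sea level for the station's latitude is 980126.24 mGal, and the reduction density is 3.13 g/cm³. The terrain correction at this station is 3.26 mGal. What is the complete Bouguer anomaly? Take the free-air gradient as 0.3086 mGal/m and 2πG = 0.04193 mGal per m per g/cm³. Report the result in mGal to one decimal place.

-109.2

Free-air correction = 0.3086 × 1600.2 = 493.82 mGal
Free-air anomaly = 979729.97 − 980126.24 + (493.82) = 97.55 mGal
Bouguer slab correction = 0.04193 × 3.13 × 1600.2 = 210.01 mGal
Simple Bouguer anomaly = 97.55 − (210.01) = -112.46 mGal
Complete Bouguer anomaly = -112.46 + 3.26 = -109.20 mGal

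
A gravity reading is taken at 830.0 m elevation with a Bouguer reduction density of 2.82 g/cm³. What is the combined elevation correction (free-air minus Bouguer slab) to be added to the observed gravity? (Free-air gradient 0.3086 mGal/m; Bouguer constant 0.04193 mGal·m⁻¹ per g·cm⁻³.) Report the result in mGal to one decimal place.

Combined gradient = 0.3086 − 0.04193 × 2.82 = 0.1903574 mGal/m
Combined elevation correction = 0.1903574 × 830.0 = 158.0 mGal

158.0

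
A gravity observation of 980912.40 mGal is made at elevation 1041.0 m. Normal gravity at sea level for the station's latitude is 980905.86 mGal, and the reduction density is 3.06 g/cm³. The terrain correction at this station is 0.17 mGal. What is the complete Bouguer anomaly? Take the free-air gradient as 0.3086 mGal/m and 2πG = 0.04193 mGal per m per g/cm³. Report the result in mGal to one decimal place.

194.4

Free-air correction = 0.3086 × 1041.0 = 321.25 mGal
Free-air anomaly = 980912.40 − 980905.86 + (321.25) = 327.79 mGal
Bouguer slab correction = 0.04193 × 3.06 × 1041.0 = 133.57 mGal
Simple Bouguer anomaly = 327.79 − (133.57) = 194.22 mGal
Complete Bouguer anomaly = 194.22 + 0.17 = 194.39 mGal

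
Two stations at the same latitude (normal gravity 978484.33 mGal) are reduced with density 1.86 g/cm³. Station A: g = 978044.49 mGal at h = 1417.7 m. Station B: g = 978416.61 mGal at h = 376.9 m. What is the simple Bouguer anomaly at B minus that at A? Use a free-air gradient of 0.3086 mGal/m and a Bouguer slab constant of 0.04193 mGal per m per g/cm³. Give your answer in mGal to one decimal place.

132.1

Δg_SB(A) = 978044.49 − 978484.33 + 0.3086×1417.7 − 0.04193×1.86×1417.7 = -112.90 mGal
Δg_SB(B) = 978416.61 − 978484.33 + 0.3086×376.9 − 0.04193×1.86×376.9 = 19.20 mGal
Difference = 19.20 − (-112.90) = 132.10 mGal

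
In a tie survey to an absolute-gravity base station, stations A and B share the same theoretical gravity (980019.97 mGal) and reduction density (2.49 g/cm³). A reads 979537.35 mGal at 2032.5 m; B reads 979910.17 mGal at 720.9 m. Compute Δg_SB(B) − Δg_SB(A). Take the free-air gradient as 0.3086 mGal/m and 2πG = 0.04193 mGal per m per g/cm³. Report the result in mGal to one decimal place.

Δg_SB(A) = 979537.35 − 980019.97 + 0.3086×2032.5 − 0.04193×2.49×2032.5 = -67.60 mGal
Δg_SB(B) = 979910.17 − 980019.97 + 0.3086×720.9 − 0.04193×2.49×720.9 = 37.40 mGal
Difference = 37.40 − (-67.60) = 105.00 mGal

105.0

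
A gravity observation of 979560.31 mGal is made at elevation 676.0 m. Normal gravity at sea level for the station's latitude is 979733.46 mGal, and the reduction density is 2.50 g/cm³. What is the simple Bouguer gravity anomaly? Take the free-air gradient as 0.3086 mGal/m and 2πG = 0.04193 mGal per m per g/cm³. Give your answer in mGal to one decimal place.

-35.4

Free-air correction = 0.3086 × 676.0 = 208.61 mGal
Free-air anomaly = 979560.31 − 979733.46 + (208.61) = 35.46 mGal
Bouguer slab correction = 0.04193 × 2.50 × 676.0 = 70.86 mGal
Simple Bouguer anomaly = 35.46 − (70.86) = -35.40 mGal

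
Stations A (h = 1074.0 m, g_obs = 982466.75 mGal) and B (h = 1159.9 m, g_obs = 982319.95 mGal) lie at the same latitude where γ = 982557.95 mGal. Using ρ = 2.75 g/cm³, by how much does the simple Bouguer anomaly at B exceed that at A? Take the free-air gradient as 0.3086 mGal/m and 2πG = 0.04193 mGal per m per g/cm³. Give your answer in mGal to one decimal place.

Δg_SB(A) = 982466.75 − 982557.95 + 0.3086×1074.0 − 0.04193×2.75×1074.0 = 116.40 mGal
Δg_SB(B) = 982319.95 − 982557.95 + 0.3086×1159.9 − 0.04193×2.75×1159.9 = -13.80 mGal
Difference = -13.80 − (116.40) = -130.20 mGal

-130.2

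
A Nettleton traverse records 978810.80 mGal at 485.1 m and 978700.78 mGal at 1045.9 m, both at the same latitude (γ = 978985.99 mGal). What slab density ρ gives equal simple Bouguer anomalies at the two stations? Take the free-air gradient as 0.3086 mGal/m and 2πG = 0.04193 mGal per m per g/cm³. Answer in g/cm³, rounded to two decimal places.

Δg_obs = 978700.78 − 978810.80 = -110.02 mGal over Δh = 1045.9 − 485.1 = 560.8 m
Equal Bouguer anomalies ⇒ Δg_obs + (0.3086 − 0.04193ρ)·Δh = 0
0.3086 − 0.04193ρ = −Δg_obs/Δh = 0.19618
ρ = (0.3086 − 0.19618) / 0.04193 = 2.68 g/cm³

2.68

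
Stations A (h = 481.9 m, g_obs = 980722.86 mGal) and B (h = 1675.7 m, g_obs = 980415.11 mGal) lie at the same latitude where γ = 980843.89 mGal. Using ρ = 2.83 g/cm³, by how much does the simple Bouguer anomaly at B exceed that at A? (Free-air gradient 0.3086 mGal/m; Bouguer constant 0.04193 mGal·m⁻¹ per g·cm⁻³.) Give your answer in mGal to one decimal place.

-81.0

Δg_SB(A) = 980722.86 − 980843.89 + 0.3086×481.9 − 0.04193×2.83×481.9 = -29.50 mGal
Δg_SB(B) = 980415.11 − 980843.89 + 0.3086×1675.7 − 0.04193×2.83×1675.7 = -110.50 mGal
Difference = -110.50 − (-29.50) = -81.00 mGal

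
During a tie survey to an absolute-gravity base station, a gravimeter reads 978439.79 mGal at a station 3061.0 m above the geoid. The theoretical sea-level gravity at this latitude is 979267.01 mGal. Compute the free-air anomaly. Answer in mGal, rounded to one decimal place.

117.4

Free-air correction = 0.3086 × 3061.0 = 944.62 mGal
Free-air anomaly = 978439.79 − 979267.01 + (944.62) = 117.40 mGal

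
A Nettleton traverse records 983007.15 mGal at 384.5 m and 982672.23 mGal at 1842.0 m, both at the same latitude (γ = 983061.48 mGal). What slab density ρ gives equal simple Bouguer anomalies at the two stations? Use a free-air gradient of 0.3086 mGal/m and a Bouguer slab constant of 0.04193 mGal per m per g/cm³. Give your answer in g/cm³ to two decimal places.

1.88

Δg_obs = 982672.23 − 983007.15 = -334.92 mGal over Δh = 1842.0 − 384.5 = 1457.5 m
Equal Bouguer anomalies ⇒ Δg_obs + (0.3086 − 0.04193ρ)·Δh = 0
0.3086 − 0.04193ρ = −Δg_obs/Δh = 0.22979
ρ = (0.3086 − 0.22979) / 0.04193 = 1.88 g/cm³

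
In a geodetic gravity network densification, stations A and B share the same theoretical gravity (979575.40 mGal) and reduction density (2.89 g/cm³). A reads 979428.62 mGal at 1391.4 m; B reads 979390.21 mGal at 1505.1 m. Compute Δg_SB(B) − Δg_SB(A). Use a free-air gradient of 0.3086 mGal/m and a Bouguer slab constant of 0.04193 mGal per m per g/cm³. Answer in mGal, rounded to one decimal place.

-17.1

Δg_SB(A) = 979428.62 − 979575.40 + 0.3086×1391.4 − 0.04193×2.89×1391.4 = 114.00 mGal
Δg_SB(B) = 979390.21 − 979575.40 + 0.3086×1505.1 − 0.04193×2.89×1505.1 = 96.90 mGal
Difference = 96.90 − (114.00) = -17.10 mGal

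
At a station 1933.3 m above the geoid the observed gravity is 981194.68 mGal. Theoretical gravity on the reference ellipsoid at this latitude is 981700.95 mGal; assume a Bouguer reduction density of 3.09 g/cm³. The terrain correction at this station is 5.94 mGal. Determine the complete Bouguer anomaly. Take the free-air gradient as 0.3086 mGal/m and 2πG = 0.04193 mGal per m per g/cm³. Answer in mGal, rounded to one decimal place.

-154.2

Free-air correction = 0.3086 × 1933.3 = 596.62 mGal
Free-air anomaly = 981194.68 − 981700.95 + (596.62) = 90.35 mGal
Bouguer slab correction = 0.04193 × 3.09 × 1933.3 = 250.49 mGal
Simple Bouguer anomaly = 90.35 − (250.49) = -160.14 mGal
Complete Bouguer anomaly = -160.14 + 5.94 = -154.20 mGal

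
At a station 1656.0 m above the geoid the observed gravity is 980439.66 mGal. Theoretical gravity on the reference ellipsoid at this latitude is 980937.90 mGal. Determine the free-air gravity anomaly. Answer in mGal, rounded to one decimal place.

12.8

Free-air correction = 0.3086 × 1656.0 = 511.04 mGal
Free-air anomaly = 980439.66 − 980937.90 + (511.04) = 12.80 mGal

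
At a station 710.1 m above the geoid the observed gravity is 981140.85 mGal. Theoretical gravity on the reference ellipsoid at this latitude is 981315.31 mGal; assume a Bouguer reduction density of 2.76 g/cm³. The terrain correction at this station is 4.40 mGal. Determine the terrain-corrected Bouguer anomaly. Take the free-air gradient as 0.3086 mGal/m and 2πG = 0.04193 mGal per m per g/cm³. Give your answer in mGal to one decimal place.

Free-air correction = 0.3086 × 710.1 = 219.14 mGal
Free-air anomaly = 981140.85 − 981315.31 + (219.14) = 44.68 mGal
Bouguer slab correction = 0.04193 × 2.76 × 710.1 = 82.18 mGal
Simple Bouguer anomaly = 44.68 − (82.18) = -37.50 mGal
Complete Bouguer anomaly = -37.50 + 4.40 = -33.10 mGal

-33.1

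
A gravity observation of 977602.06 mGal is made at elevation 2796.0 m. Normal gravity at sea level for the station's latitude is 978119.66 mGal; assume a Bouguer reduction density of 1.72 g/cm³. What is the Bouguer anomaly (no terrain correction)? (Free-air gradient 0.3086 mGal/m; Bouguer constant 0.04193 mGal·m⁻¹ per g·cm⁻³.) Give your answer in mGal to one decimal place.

143.6

Free-air correction = 0.3086 × 2796.0 = 862.85 mGal
Free-air anomaly = 977602.06 − 978119.66 + (862.85) = 345.25 mGal
Bouguer slab correction = 0.04193 × 1.72 × 2796.0 = 201.65 mGal
Simple Bouguer anomaly = 345.25 − (201.65) = 143.60 mGal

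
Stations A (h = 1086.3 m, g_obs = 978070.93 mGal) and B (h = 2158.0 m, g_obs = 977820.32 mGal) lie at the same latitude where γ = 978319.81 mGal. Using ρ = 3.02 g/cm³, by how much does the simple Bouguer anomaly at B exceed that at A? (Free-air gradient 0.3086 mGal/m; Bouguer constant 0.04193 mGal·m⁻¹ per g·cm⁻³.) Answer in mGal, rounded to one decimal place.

-55.6

Δg_SB(A) = 978070.93 − 978319.81 + 0.3086×1086.3 − 0.04193×3.02×1086.3 = -51.20 mGal
Δg_SB(B) = 977820.32 − 978319.81 + 0.3086×2158.0 − 0.04193×3.02×2158.0 = -106.80 mGal
Difference = -106.80 − (-51.20) = -55.60 mGal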